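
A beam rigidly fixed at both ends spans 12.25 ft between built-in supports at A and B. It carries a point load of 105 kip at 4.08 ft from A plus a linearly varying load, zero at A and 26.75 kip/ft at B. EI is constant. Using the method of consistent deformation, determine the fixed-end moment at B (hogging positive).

Release both end moments; the primary structure is a simply-supported span AB with redundants M_A and M_B.
On the primary (simply-supported) span, the end slopes from the loading are:
  at A: point load 105 at a = 4.08: Pab(L + b)/(6LEI) = 972.4/EI
  at B: point load 105 at a = 4.08: Pab(L + a)/(6LEI) = 777.6/EI
  at A: triangular load, peak 26.75: 7w₀L³/(360EI) = 956.2/EI
  at B: triangular load, peak 26.75: w₀L³/(45EI) = 1093/EI
  θ_A0 = 1929/EI,  θ_B0 = 1870/EI
Flexibility coefficients: a unit moment at one end gives L/(3EI) there and L/(6EI) at the far end, so f₁₁ = f₂₂ = 4.083/EI and f₁₂ = f₂₁ = 2.042/EI.
Compatibility — zero rotation at each built-in end:
  4.083 M_A + 2.042 M_B = 1929
  2.042 M_A + 4.083 M_B = 1870
Solving the pair gives M_A = 324.4 kip·ft and M_B = 295.9 kip·ft (hogging).

M_B = 295.9 kip·ft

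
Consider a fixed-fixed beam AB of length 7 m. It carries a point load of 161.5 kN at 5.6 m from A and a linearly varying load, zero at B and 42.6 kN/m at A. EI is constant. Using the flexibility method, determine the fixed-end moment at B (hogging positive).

M_B = 214.3 kN·m

Take the two fixed-end moments M_A, M_B as redundants; the released structure is the simple span AB.
End rotations of the released simple span under the applied load (×1/EI):
  at A: point load 161.5 at a = 5.6: Pab(L + b)/(6LEI) = 253.2/EI
  at B: point load 161.5 at a = 5.6: Pab(L + a)/(6LEI) = 379.8/EI
  at A: triangular load, peak 42.6: w₀L³/(45EI) = 324.7/EI
  at B: triangular load, peak 42.6: 7w₀L³/(360EI) = 284.1/EI
  θ_A0 = 577.9/EI,  θ_B0 = 664/EI
Flexibility coefficients: a unit moment at one end gives L/(3EI) there and L/(6EI) at the far end, so f₁₁ = f₂₂ = 2.333/EI and f₁₂ = f₂₁ = 1.167/EI.
Compatibility — zero rotation at each built-in end:
  2.333 M_A + 1.167 M_B = 577.9
  1.167 M_A + 2.333 M_B = 664
Solving the pair gives M_A = 140.5 kN·m and M_B = 214.3 kN·m (hogging).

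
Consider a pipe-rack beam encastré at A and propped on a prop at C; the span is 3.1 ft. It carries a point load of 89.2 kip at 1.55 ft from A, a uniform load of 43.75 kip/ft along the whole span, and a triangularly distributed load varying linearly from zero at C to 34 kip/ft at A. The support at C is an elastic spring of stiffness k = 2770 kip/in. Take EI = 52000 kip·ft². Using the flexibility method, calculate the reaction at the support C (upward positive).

R_C = 77.12 kip

Remove the prop at C; the released (primary) structure is a cantilever built in at A.
Free-end deflection of the primary structure under the applied loading (downward +):
  point load 89.2 at a = 1.55: Pa²(3L − a)/(6EI) = 276.8/EI
  UDL 43.75: wL⁴/(8EI) = 505.1/EI
  triangular load, peak 34 at the fixed end: w₀L⁴/(30EI) = 104.7/EI
  δ_0 = 886.5/EI
Flexibility coefficient — unit upward force at C: δ_{CC} = L³/(3EI) = 9.93/EI.
With EI = 52000 kip·ft²: δ_0 = 0.017049 ft and δ_{CC} = 0.000191 ft/kip.
Compatibility — the spring shortens by R_C/k under the reaction it provides: δ_0 − R_C·δ_{CC} = R_C/k. With 1/k = 1/(2770×12) ft/kip = 0.00003 ft/kip, R_C = δ_0 / (δ_{CC} + 1/k) = 0.017049 / (0.000191 + 0.00003) = 77.12 kip.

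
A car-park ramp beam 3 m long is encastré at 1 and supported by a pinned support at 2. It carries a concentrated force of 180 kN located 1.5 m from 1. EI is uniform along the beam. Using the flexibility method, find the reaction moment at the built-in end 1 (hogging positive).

Take the reaction at 2 as the redundant and release it; the primary structure is a cantilever fixed at 1.
Downward deflection at the released point 2 due to the loads:
  point load 180 at a = 1.5: Pa²(3L − a)/(6EI) = 506.2/EI
Tip deflection under a unit load at 2: L³/(3EI) = 9/EI.
The prop prevents deflection at 2: R_2 = δ_0/δ_{22} = 506.2/9 = 56.25 kN.
Moment equilibrium about 1: M_1 = Σ(load moments about 1) − R_2·L = 270 − 56.25×3 = 101.2 kN·m.

M_1 = 101.2 kN·m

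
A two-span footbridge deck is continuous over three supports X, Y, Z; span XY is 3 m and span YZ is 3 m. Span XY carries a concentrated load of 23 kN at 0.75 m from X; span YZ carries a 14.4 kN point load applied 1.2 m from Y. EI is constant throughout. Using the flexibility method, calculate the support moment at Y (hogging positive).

M_Y = 8.19 kN·m

Release continuity at Y by inserting a hinge; the redundant is the internal moment M_Y. The primary structure is two simply-supported spans XY and YZ.
Discontinuity in slope at Y on the released structure — sum the simple-span end rotations:
  span XY: point load 23 at a = 0.75: Pab(L + a)/(6LEI) = 8.086/EI
  span YZ: point load 14.4 at a = 1.2: Pab(L + b)/(6LEI) = 8.294/EI
  relative rotation θ_0 = (8.086 + 8.294)/EI = 16.38/EI
A unit hogging moment at Y produces rotation L₁/(3EI) + L₂/(3EI) = 2/EI.
Slope continuity at Y: θ_0 = M_Y·2/EI, so M_Y = 16.38/2 = 8.19 kN·m (hogging).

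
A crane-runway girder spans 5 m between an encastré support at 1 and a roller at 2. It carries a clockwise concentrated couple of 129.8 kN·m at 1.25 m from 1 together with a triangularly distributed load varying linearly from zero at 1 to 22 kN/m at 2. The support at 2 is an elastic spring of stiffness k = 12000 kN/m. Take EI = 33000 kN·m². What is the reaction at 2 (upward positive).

Release the roller at 2. Primary structure: cantilever fixed at 1.
Downward deflection at the released point 2 due to the loads:
  clockwise couple 129.8 at a = 1.25: M₀a(2L − a)/(2EI) = 709.8/EI
  triangular load, peak 22 at the free end: 11w₀L⁴/(120EI) = 1260/EI
  δ_0 = 1970/EI
Flexibility coefficient — unit upward force at 2: δ_{22} = L³/(3EI) = 41.67/EI.
With EI = 33000 kN·m²: δ_0 = 0.059705 m and δ_{22} = 0.001263 m/kN.
Compatibility — the spring shortens by R_2/k under the reaction it provides: δ_0 − R_2·δ_{22} = R_2/k. With 1/k = 0.000083 m/kN, R_2 = δ_0 / (δ_{22} + 1/k) = 0.059705 / (0.001263 + 0.000083) = 44.36 kN.

R_2 = 44.36 kN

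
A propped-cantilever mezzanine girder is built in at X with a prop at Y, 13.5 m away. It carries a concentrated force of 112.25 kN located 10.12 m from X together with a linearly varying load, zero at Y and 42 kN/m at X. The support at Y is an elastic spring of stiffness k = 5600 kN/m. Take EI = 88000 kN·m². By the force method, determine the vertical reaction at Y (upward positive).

R_Y = 125.3 kN

Take the reaction at Y as the redundant and release it; the primary structure is a cantilever fixed at X.
Deflection at Y on the released cantilever, summing each load's contribution:
  point load 112.25 at a = 10.12: Pa²(3L − a)/(6EI) = 58208/EI
  triangular load, peak 42 at the fixed end: w₀L⁴/(30EI) = 46501/EI
  δ_0 = 104709/EI
Tip deflection under a unit load at Y: L³/(3EI) = 820.1/EI.
With EI = 88000 kN·m²: δ_0 = 1.1899 m and δ_{YY} = 0.00932 m/kN.
Compatibility — the spring shortens by R_Y/k under the reaction it provides: δ_0 − R_Y·δ_{YY} = R_Y/k. With 1/k = 0.000179 m/kN, R_Y = δ_0 / (δ_{YY} + 1/k) = 1.1899 / (0.00932 + 0.000179) = 125.3 kN.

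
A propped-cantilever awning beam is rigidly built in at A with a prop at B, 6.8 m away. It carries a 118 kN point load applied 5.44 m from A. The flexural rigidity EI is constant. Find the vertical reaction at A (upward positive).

Take the reaction at B as the redundant and release it; the primary structure is a cantilever fixed at A.
Downward deflection at the released point B due to the loads:
  point load 118 at a = 5.44: Pa²(3L − a)/(6EI) = 8707/EI
Flexibility coefficient — unit upward force at B: δ_{BB} = L³/(3EI) = 104.8/EI.
The prop prevents deflection at B: R_B = δ_0/δ_{BB} = 8707/104.8 = 83.07 kN.
Vertical equilibrium: R_A = ΣP − R_B = 118 − 83.07 = 34.93 kN.

R_A = 34.93 kN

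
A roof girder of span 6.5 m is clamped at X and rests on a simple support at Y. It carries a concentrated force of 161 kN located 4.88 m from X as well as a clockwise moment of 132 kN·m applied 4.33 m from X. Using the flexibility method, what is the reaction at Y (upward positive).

R_Y = 129.1 kN

Take the reaction at Y as the redundant and release it; the primary structure is a cantilever fixed at X.
Downward deflection at the released point Y due to the loads:
  point load 161 at a = 4.88: Pa²(3L − a)/(6EI) = 9342/EI
  clockwise couple 132 at a = 4.33: M₀a(2L − a)/(2EI) = 2478/EI
  δ_0 = 11820/EI
Flexibility coefficient — unit upward force at Y: δ_{YY} = L³/(3EI) = 91.54/EI.
Compatibility at Y: δ_0 − R_Y·δ_{YY} = 0, so R_Y = 11820/91.54 = 129.1 kN.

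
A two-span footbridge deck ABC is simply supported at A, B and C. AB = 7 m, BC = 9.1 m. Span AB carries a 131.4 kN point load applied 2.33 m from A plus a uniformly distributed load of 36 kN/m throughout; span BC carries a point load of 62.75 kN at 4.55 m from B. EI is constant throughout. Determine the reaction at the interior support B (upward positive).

Take M_B as the redundant. Released structure: two simple spans AB and BC with a hinge at B.
End slopes at the hinge B, treating each span as simply supported:
  span AB: point load 131.4 at a = 2.33: Pab(L + a)/(6LEI) = 317.6/EI
  span AB: UDL 36: wL³/(24EI) = 514.5/EI
  span BC: point load 62.75 at a = 4.55: Pab(L + b)/(6LEI) = 324.8/EI
  relative rotation θ_0 = (832.1 + 324.8)/EI = 1157/EI
A unit hogging moment at B produces rotation L₁/(3EI) + L₂/(3EI) = 5.367/EI.
Slope continuity at B: θ_0 = M_B·5.367/EI, so M_B = 1157/5.367 = 215.6 kN·m (hogging).
Span AB, ΣM about A with M_B applied at B: R_B^{AB}·7 = 1188 + 215.6, so R_B^{AB} = 200.5 kN and R_A = 383.4 − 200.5 = 182.9 kN.
Span BC, ΣM about C: R_B^{BC}·9.1 = 285.5 + 215.6, so R_B^{BC} = 55.06 kN and R_C = 62.75 − 55.06 = 7.686 kN.
R_B = 200.5 + 55.06 = 255.6 kN.

R_B = 255.6 kN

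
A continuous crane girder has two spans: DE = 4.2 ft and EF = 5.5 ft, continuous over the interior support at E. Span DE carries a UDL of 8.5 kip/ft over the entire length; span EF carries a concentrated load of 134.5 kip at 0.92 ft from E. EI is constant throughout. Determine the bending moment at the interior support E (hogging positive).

Release continuity at E by inserting a hinge; the redundant is the internal moment M_E. The primary structure is two simply-supported spans DE and EF.
Rotations at E on the released spans (each span's end-slope, ×1/EI):
  span DE: UDL 8.5: wL³/(24EI) = 26.24/EI
  span EF: point load 134.5 at a = 0.92: Pab(L + b)/(6LEI) = 173.1/EI
  relative rotation θ_0 = (26.24 + 173.1)/EI = 199.3/EI
A unit hogging moment at E produces rotation L₁/(3EI) + L₂/(3EI) = 3.233/EI.
Slope continuity at E: θ_0 = M_E·3.233/EI, so M_E = 199.3/3.233 = 61.65 kip·ft (hogging).

M_E = 61.65 kip·ft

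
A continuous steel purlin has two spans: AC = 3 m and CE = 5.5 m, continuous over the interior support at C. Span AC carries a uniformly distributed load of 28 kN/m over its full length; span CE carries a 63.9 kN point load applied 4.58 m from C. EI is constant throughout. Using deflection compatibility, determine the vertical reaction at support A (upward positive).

Take M_C as the redundant. Released structure: two simple spans AC and CE with a hinge at C.
Discontinuity in slope at C on the released structure — sum the simple-span end rotations:
  span AC: UDL 28: wL³/(24EI) = 31.5/EI
  span CE: point load 63.9 at a = 4.58: Pab(L + b)/(6LEI) = 52.38/EI
  relative rotation θ_0 = (31.5 + 52.38)/EI = 83.88/EI
A unit hogging moment at C produces rotation L₁/(3EI) + L₂/(3EI) = 2.833/EI.
Slope continuity at C: θ_0 = M_C·2.833/EI, so M_C = 83.88/2.833 = 29.61 kN·m (hogging).
Span AC, ΣM about A with M_C applied at C: R_C^{AC}·3 = 126 + 29.61, so R_C^{AC} = 51.87 kN and R_A = 84 − 51.87 = 32.13 kN.

R_A = 32.13 kN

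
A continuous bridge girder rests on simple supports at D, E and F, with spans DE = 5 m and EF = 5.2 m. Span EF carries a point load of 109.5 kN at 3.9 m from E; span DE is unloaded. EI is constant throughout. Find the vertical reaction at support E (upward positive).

R_E = 40.72 kN

Take M_E as the redundant. Released structure: two simple spans DE and EF with a hinge at E.
Discontinuity in slope at E on the released structure — sum the simple-span end rotations:
  span EF: point load 109.5 at a = 3.9: Pab(L + b)/(6LEI) = 115.7/EI
  relative rotation θ_0 = (0 + 115.7)/EI = 115.7/EI
A unit hogging moment at E produces rotation L₁/(3EI) + L₂/(3EI) = 3.4/EI.
Compatibility: M_E·(L₁+L₂)/(3EI) = θ_0, giving M_E = 34.02 kN·m (hogging).
Span DE, ΣM about D with M_E applied at E: R_E^{DE}·5 = 0 + 34.02, so R_E^{DE} = 6.803 kN and R_D = 0 − 6.803 = -6.803 kN.
Span EF, ΣM about F: R_E^{EF}·5.2 = 142.3 + 34.02, so R_E^{EF} = 33.92 kN and R_F = 109.5 − 33.92 = 75.58 kN.
R_E = 6.803 + 33.92 = 40.72 kN.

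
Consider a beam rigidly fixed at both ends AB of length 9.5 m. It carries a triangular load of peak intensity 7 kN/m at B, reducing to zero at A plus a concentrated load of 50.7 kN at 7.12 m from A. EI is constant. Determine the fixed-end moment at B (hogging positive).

M_B = 99.37 kN·m

Release both end moments; the primary structure is a simply-supported span AB with redundants M_A and M_B.
On the primary (simply-supported) span, the end slopes from the loading are:
  at A: triangular load, peak 7: 7w₀L³/(360EI) = 116.7/EI
  at B: triangular load, peak 7: w₀L³/(45EI) = 133.4/EI
  at A: point load 50.7 at a = 7.12: Pab(L + b)/(6LEI) = 179.1/EI
  at B: point load 50.7 at a = 7.12: Pab(L + a)/(6LEI) = 250.5/EI
  θ_A0 = 295.8/EI,  θ_B0 = 383.9/EI
Flexibility coefficients: a unit moment at one end gives L/(3EI) there and L/(6EI) at the far end, so f₁₁ = f₂₂ = 3.167/EI and f₁₂ = f₂₁ = 1.583/EI.
Compatibility — zero rotation at each built-in end:
  3.167 M_A + 1.583 M_B = 295.8
  1.583 M_A + 3.167 M_B = 383.9
Solving the pair gives M_A = 43.71 kN·m and M_B = 99.37 kN·m (hogging).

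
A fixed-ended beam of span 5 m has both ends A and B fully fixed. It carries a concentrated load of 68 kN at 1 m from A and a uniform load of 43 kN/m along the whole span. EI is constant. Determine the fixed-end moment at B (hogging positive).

M_B = 100.5 kN·m

Release both end moments; the primary structure is a simply-supported span AB with redundants M_A and M_B.
On the primary (simply-supported) span, the end slopes from the loading are:
  at A: point load 68 at a = 1: Pab(L + b)/(6LEI) = 81.6/EI
  at B: point load 68 at a = 1: Pab(L + a)/(6LEI) = 54.4/EI
  at A: UDL 43: wL³/(24EI) = 224/EI
  at B: UDL 43: wL³/(24EI) = 224/EI
  θ_A0 = 305.6/EI,  θ_B0 = 278.4/EI
Flexibility coefficients: a unit moment at one end gives L/(3EI) there and L/(6EI) at the far end, so f₁₁ = f₂₂ = 1.667/EI and f₁₂ = f₂₁ = 0.8333/EI.
Compatibility — zero rotation at each built-in end:
  1.667 M_A + 0.8333 M_B = 305.6
  0.8333 M_A + 1.667 M_B = 278.4
Solving the pair gives M_A = 133.1 kN·m and M_B = 100.5 kN·m (hogging).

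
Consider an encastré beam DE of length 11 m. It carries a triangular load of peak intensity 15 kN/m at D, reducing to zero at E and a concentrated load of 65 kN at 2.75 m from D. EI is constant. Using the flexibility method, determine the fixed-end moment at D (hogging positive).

M_D = 191.3 kN·m

Release both end moments; the primary structure is a simply-supported span DE with redundants M_D and M_E.
On the primary (simply-supported) span, the end slopes from the loading are:
  at D: triangular load, peak 15: w₀L³/(45EI) = 443.7/EI
  at E: triangular load, peak 15: 7w₀L³/(360EI) = 388.2/EI
  at D: point load 65 at a = 2.75: Pab(L + b)/(6LEI) = 430.1/EI
  at E: point load 65 at a = 2.75: Pab(L + a)/(6LEI) = 307.2/EI
  θ_D0 = 873.8/EI,  θ_E0 = 695.4/EI
Flexibility coefficients: a unit moment at one end gives L/(3EI) there and L/(6EI) at the far end, so f₁₁ = f₂₂ = 3.667/EI and f₁₂ = f₂₁ = 1.833/EI.
Compatibility — zero rotation at each built-in end:
  3.667 M_D + 1.833 M_E = 873.8
  1.833 M_D + 3.667 M_E = 695.4
Solving the pair gives M_D = 191.3 kN·m and M_E = 94.02 kN·m (hogging).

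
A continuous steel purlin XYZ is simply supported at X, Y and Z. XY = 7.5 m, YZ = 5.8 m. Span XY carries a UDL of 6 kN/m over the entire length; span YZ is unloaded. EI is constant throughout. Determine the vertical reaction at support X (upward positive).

Take M_Y as the redundant. Released structure: two simple spans XY and YZ with a hinge at Y.
Rotations at Y on the released spans (each span's end-slope, ×1/EI):
  span XY: UDL 6: wL³/(24EI) = 105.5/EI
  relative rotation θ_0 = (105.5 + 0)/EI = 105.5/EI
A unit hogging moment at Y produces rotation L₁/(3EI) + L₂/(3EI) = 4.433/EI.
Slope continuity at Y: θ_0 = M_Y·4.433/EI, so M_Y = 105.5/4.433 = 23.79 kN·m (hogging).
Span XY, ΣM about X with M_Y applied at Y: R_Y^{XY}·7.5 = 168.8 + 23.79, so R_Y^{XY} = 25.67 kN and R_X = 45 − 25.67 = 19.33 kN.

R_X = 19.33 kN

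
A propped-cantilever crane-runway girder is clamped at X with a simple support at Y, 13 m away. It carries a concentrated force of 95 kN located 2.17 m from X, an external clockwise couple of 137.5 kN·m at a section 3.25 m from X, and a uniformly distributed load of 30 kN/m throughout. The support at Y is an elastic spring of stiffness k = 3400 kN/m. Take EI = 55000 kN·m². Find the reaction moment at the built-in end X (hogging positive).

Take the reaction at Y as the redundant and release it; the primary structure is a cantilever fixed at X.
Downward deflection at the released point Y due to the loads:
  point load 95 at a = 2.17: Pa²(3L − a)/(6EI) = 2746/EI
  clockwise couple 137.5 at a = 3.25: M₀a(2L − a)/(2EI) = 5083/EI
  UDL 30: wL⁴/(8EI) = 107104/EI
  δ_0 = 114933/EI
Flexibility coefficient — unit upward force at Y: δ_{YY} = L³/(3EI) = 732.3/EI.
With EI = 55000 kN·m²: δ_0 = 2.0897 m and δ_{YY} = 0.013315 m/kN.
Compatibility — the spring shortens by R_Y/k under the reaction it provides: δ_0 − R_Y·δ_{YY} = R_Y/k. With 1/k = 0.000294 m/kN, R_Y = δ_0 / (δ_{YY} + 1/k) = 2.0897 / (0.013315 + 0.000294) = 153.5 kN.
Moment equilibrium about X: M_X = Σ(load moments about X) − R_Y·L = 2879 − 153.5×13 = 882.5 kN·m.

M_X = 882.5 kN·m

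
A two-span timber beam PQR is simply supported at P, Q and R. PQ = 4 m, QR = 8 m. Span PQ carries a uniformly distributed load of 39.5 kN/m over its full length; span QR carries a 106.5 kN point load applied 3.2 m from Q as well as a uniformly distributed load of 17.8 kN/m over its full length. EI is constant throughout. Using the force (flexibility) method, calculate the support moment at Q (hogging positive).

Insert a hinge at Q; M_Q is the redundant, and each span becomes simply supported.
End slopes at the hinge Q, treating each span as simply supported:
  span PQ: UDL 39.5: wL³/(24EI) = 105.3/EI
  span QR: point load 106.5 at a = 3.2: Pab(L + b)/(6LEI) = 436.2/EI
  span QR: UDL 17.8: wL³/(24EI) = 379.7/EI
  relative rotation θ_0 = (105.3 + 816)/EI = 921.3/EI
A unit hogging moment at Q produces rotation L₁/(3EI) + L₂/(3EI) = 4/EI.
Compatibility: M_Q·(L₁+L₂)/(3EI) = θ_0, giving M_Q = 230.3 kN·m (hogging).

M_Q = 230.3 kN·m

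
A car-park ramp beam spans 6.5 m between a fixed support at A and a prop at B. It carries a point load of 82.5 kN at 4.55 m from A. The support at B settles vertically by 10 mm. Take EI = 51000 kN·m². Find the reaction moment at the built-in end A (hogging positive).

M_A = 109.4 kN·m

Choose R_B as the redundant. The primary structure is the cantilever fixed at A.
Deflection at B on the released cantilever, summing each load's contribution:
  point load 82.5 at a = 4.55: Pa²(3L − a)/(6EI) = 4256/EI
Tip deflection under a unit load at B: L³/(3EI) = 91.54/EI.
With EI = 51000 kN·m²: δ_0 = 0.083444 m and δ_{BB} = 0.001795 m/kN.
Compatibility — the beam at B must follow the support down by 0.01 m: δ_0 − R_B·δ_{BB} = 0.01, so R_B = (0.083444 − 0.01)/0.001795 = 40.92 kN.
Moment equilibrium about A: M_A = Σ(load moments about A) − R_B·L = 375.4 − 40.92×6.5 = 109.4 kN·m.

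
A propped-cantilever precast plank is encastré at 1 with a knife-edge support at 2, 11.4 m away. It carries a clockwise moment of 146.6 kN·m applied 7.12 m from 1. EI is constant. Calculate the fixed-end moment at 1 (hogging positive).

M_1 = -42.3 kN·m

Release the roller at 2. Primary structure: cantilever fixed at 1.
Free-end deflection of the primary structure under the applied loading (downward +):
  clockwise couple 146.6 at a = 7.12: M₀a(2L − a)/(2EI) = 8183/EI
Tip deflection under a unit load at 2: L³/(3EI) = 493.8/EI.
The prop prevents deflection at 2: R_2 = δ_0/δ_{22} = 8183/493.8 = 16.57 kN.
Moment equilibrium about 1: M_1 = Σ(load moments about 1) − R_2·L = 146.6 − 16.57×11.4 = -42.3 kN·m.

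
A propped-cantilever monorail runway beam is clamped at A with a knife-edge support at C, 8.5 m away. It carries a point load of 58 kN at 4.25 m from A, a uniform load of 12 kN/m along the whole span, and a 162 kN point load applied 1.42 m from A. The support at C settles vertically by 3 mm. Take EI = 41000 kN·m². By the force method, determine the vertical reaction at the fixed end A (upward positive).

R_A = 259.8 kN

Choose R_C as the redundant. The primary structure is the cantilever fixed at A.
Deflection at C on the released cantilever, summing each load's contribution:
  point load 58 at a = 4.25: Pa²(3L − a)/(6EI) = 3710/EI
  UDL 12: wL⁴/(8EI) = 7830/EI
  point load 162 at a = 1.42: Pa²(3L − a)/(6EI) = 1311/EI
  δ_0 = 12851/EI
Flexibility coefficient — unit upward force at C: δ_{CC} = L³/(3EI) = 204.7/EI.
With EI = 41000 kN·m²: δ_0 = 0.31345 m and δ_{CC} = 0.004993 m/kN.
Compatibility — the beam at C must follow the support down by 0.003 m: δ_0 − R_C·δ_{CC} = 0.003, so R_C = (0.31345 − 0.003)/0.004993 = 62.18 kN.
Vertical equilibrium: R_A = ΣP − R_C = 322 − 62.18 = 259.8 kN.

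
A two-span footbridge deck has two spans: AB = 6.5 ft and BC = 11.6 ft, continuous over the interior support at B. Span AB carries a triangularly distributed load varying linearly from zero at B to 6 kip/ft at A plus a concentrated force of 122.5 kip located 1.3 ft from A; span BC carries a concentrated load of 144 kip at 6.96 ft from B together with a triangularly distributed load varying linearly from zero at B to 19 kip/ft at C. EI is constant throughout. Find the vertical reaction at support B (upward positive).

R_B = 199.3 kip

Insert a hinge at B; M_B is the redundant, and each span becomes simply supported.
Rotations at B on the released spans (each span's end-slope, ×1/EI):
  span AB: triangular load, peak 6: 7w₀L³/(360EI) = 32.04/EI
  span AB: point load 122.5 at a = 1.3: Pab(L + a)/(6LEI) = 165.6/EI
  span BC: point load 144 at a = 6.96: Pab(L + b)/(6LEI) = 1085/EI
  span BC: triangular load, peak 19: 7w₀L³/(360EI) = 576.7/EI
  relative rotation θ_0 = (197.7 + 1662)/EI = 1859/EI
A unit hogging moment at B produces rotation L₁/(3EI) + L₂/(3EI) = 6.033/EI.
Slope continuity at B: θ_0 = M_B·6.033/EI, so M_B = 1859/6.033 = 308.2 kip·ft (hogging).
Span AB, ΣM about A with M_B applied at B: R_B^{AB}·6.5 = 201.5 + 308.2, so R_B^{AB} = 78.41 kip and R_A = 142 − 78.41 = 63.59 kip.
Span BC, ΣM about C: R_B^{BC}·11.6 = 1094 + 308.2, so R_B^{BC} = 120.9 kip and R_C = 254.2 − 120.9 = 133.3 kip.
R_B = 78.41 + 120.9 = 199.3 kip.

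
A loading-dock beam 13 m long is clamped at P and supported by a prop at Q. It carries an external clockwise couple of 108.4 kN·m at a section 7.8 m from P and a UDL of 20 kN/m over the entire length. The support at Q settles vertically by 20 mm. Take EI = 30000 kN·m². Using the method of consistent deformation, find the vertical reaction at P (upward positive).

Release the roller at Q. Primary structure: cantilever fixed at P.
Downward deflection at the released point Q due to the loads:
  clockwise couple 108.4 at a = 7.8: M₀a(2L − a)/(2EI) = 7694/EI
  UDL 20: wL⁴/(8EI) = 71402/EI
  δ_0 = 79097/EI
Flexibility coefficient — unit upward force at Q: δ_{QQ} = L³/(3EI) = 732.3/EI.
With EI = 30000 kN·m²: δ_0 = 2.6366 m and δ_{QQ} = 0.024411 m/kN.
Compatibility — the beam at Q must follow the support down by 0.02 m: δ_0 − R_Q·δ_{QQ} = 0.02, so R_Q = (2.6366 − 0.02)/0.024411 = 107.2 kN.
Vertical equilibrium: R_P = ΣP − R_Q = 260 − 107.2 = 152.8 kN.

R_P = 152.8 kN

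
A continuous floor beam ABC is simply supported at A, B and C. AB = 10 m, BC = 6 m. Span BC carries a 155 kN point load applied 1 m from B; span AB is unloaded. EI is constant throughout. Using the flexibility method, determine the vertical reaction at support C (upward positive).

R_C = 18.43 kN

Insert a hinge at B; M_B is the redundant, and each span becomes simply supported.
Discontinuity in slope at B on the released structure — sum the simple-span end rotations:
  span BC: point load 155 at a = 1: Pab(L + b)/(6LEI) = 236.8/EI
  relative rotation θ_0 = (0 + 236.8)/EI = 236.8/EI
A unit hogging moment at B produces rotation L₁/(3EI) + L₂/(3EI) = 5.333/EI.
Compatibility: M_B·(L₁+L₂)/(3EI) = θ_0, giving M_B = 44.4 kN·m (hogging).
Span BC, ΣM about C: R_B^{BC}·6 = 775 + 44.4, so R_B^{BC} = 136.6 kN and R_C = 155 − 136.6 = 18.43 kN.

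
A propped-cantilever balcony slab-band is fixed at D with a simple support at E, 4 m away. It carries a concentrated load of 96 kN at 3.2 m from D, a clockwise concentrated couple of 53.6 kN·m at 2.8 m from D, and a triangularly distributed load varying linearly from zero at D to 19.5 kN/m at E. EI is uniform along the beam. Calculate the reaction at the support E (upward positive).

Remove the prop at E; the released (primary) structure is a cantilever built in at D.
Downward deflection at the released point E due to the loads:
  point load 96 at a = 3.2: Pa²(3L − a)/(6EI) = 1442/EI
  clockwise couple 53.6 at a = 2.8: M₀a(2L − a)/(2EI) = 390.2/EI
  triangular load, peak 19.5 at the free end: 11w₀L⁴/(120EI) = 457.6/EI
  δ_0 = 2290/EI
Tip deflection under a unit load at E: L³/(3EI) = 21.33/EI.
The prop prevents deflection at E: R_E = δ_0/δ_{EE} = 2290/21.33 = 107.3 kN.

R_E = 107.3 kN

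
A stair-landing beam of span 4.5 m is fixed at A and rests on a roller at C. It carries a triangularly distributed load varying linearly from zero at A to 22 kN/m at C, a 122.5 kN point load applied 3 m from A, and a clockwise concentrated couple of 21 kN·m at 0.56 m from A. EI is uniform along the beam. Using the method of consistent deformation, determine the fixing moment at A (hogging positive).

Take the reaction at C as the redundant and release it; the primary structure is a cantilever fixed at A.
Free-end deflection of the primary structure under the applied loading (downward +):
  triangular load, peak 22 at the free end: 11w₀L⁴/(120EI) = 827/EI
  point load 122.5 at a = 3: Pa²(3L − a)/(6EI) = 1929/EI
  clockwise couple 21 at a = 0.56: M₀a(2L − a)/(2EI) = 49.63/EI
  δ_0 = 2806/EI
Tip deflection under a unit load at C: L³/(3EI) = 30.38/EI.
The prop prevents deflection at C: R_C = δ_0/δ_{CC} = 2806/30.38 = 92.38 kN.
Moment equilibrium about A: M_A = Σ(load moments about A) − R_C·L = 537 − 92.38×4.5 = 121.3 kN·m.

M_A = 121.3 kN·m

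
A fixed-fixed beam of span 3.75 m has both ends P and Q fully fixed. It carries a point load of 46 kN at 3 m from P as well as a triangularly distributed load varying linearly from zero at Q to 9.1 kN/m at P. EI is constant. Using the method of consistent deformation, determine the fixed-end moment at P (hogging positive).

Take the two fixed-end moments M_P, M_Q as redundants; the released structure is the simple span PQ.
On the primary (simply-supported) span, the end slopes from the loading are:
  at P: point load 46 at a = 3: Pab(L + b)/(6LEI) = 20.7/EI
  at Q: point load 46 at a = 3: Pab(L + a)/(6LEI) = 31.05/EI
  at P: triangular load, peak 9.1: w₀L³/(45EI) = 10.66/EI
  at Q: triangular load, peak 9.1: 7w₀L³/(360EI) = 9.331/EI
  θ_P0 = 31.36/EI,  θ_Q0 = 40.38/EI
Flexibility coefficients: a unit moment at one end gives L/(3EI) there and L/(6EI) at the far end, so f₁₁ = f₂₂ = 1.25/EI and f₁₂ = f₂₁ = 0.625/EI.
Compatibility — zero rotation at each built-in end:
  1.25 M_P + 0.625 M_Q = 31.36
  0.625 M_P + 1.25 M_Q = 40.38
Solving the pair gives M_P = 11.92 kN·m and M_Q = 26.35 kN·m (hogging).

M_P = 11.92 kN·m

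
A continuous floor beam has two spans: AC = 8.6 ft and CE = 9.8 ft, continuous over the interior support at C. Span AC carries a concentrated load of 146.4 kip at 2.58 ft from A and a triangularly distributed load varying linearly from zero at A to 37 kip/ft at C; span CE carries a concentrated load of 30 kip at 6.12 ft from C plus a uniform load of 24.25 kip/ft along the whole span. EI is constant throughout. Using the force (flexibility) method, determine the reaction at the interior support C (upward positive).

Release continuity at C by inserting a hinge; the redundant is the internal moment M_C. The primary structure is two simply-supported spans AC and CE.
End slopes at the hinge C, treating each span as simply supported:
  span AC: point load 146.4 at a = 2.58: Pab(L + a)/(6LEI) = 492.7/EI
  span AC: triangular load, peak 37: w₀L³/(45EI) = 523/EI
  span CE: point load 30 at a = 6.12: Pab(L + b)/(6LEI) = 154.9/EI
  span CE: UDL 24.25: wL³/(24EI) = 951/EI
  relative rotation θ_0 = (1016 + 1106)/EI = 2122/EI
A unit hogging moment at C produces rotation L₁/(3EI) + L₂/(3EI) = 6.133/EI.
Slope continuity at C: θ_0 = M_C·6.133/EI, so M_C = 2122/6.133 = 345.9 kip·ft (hogging).
Span AC, ΣM about A with M_C applied at C: R_C^{AC}·8.6 = 1290 + 345.9, so R_C^{AC} = 190.2 kip and R_A = 305.5 − 190.2 = 115.3 kip.
Span CE, ΣM about E: R_C^{CE}·9.8 = 1275 + 345.9, so R_C^{CE} = 165.4 kip and R_E = 267.6 − 165.4 = 102.3 kip.
R_C = 190.2 + 165.4 = 355.6 kip.

R_C = 355.6 kip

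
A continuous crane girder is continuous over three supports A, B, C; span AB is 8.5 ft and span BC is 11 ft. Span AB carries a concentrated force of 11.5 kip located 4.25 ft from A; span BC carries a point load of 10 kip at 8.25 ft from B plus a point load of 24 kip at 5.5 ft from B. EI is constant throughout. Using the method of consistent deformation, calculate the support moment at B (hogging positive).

M_B = 43.18 kip·ft

Release continuity at B by inserting a hinge; the redundant is the internal moment M_B. The primary structure is two simply-supported spans AB and BC.
Discontinuity in slope at B on the released structure — sum the simple-span end rotations:
  span AB: point load 11.5 at a = 4.25: Pab(L + a)/(6LEI) = 51.93/EI
  span BC: point load 10 at a = 8.25: Pab(L + b)/(6LEI) = 47.27/EI
  span BC: point load 24 at a = 5.5: Pab(L + b)/(6LEI) = 181.5/EI
  relative rotation θ_0 = (51.93 + 228.8)/EI = 280.7/EI
A unit hogging moment at B produces rotation L₁/(3EI) + L₂/(3EI) = 6.5/EI.
Compatibility: M_B·(L₁+L₂)/(3EI) = θ_0, giving M_B = 43.18 kip·ft (hogging).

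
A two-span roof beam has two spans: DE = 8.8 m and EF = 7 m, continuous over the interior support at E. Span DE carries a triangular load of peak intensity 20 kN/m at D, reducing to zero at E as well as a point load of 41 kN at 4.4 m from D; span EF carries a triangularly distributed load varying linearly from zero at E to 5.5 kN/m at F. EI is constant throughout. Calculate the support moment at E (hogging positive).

Release continuity at E by inserting a hinge; the redundant is the internal moment M_E. The primary structure is two simply-supported spans DE and EF.
End slopes at the hinge E, treating each span as simply supported:
  span DE: triangular load, peak 20: 7w₀L³/(360EI) = 265/EI
  span DE: point load 41 at a = 4.4: Pab(L + a)/(6LEI) = 198.4/EI
  span EF: triangular load, peak 5.5: 7w₀L³/(360EI) = 36.68/EI
  relative rotation θ_0 = (463.5 + 36.68)/EI = 500.1/EI
A unit hogging moment at E produces rotation L₁/(3EI) + L₂/(3EI) = 5.267/EI.
Compatibility: M_E·(L₁+L₂)/(3EI) = θ_0, giving M_E = 94.96 kN·m (hogging).

M_E = 94.96 kN·m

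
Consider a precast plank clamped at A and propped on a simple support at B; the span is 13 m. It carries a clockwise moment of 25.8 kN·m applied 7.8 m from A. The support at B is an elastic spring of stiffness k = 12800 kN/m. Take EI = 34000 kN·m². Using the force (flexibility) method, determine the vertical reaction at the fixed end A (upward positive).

R_A = -2.492 kN

Remove the prop at B; the released (primary) structure is a cantilever built in at A.
Free-end deflection of the primary structure under the applied loading (downward +):
  clockwise couple 25.8 at a = 7.8: M₀a(2L − a)/(2EI) = 1831/EI
Tip deflection under a unit load at B: L³/(3EI) = 732.3/EI.
With EI = 34000 kN·m²: δ_0 = 0.053861 m and δ_{BB} = 0.021539 m/kN.
Compatibility — the spring shortens by R_B/k under the reaction it provides: δ_0 − R_B·δ_{BB} = R_B/k. With 1/k = 0.000078 m/kN, R_B = δ_0 / (δ_{BB} + 1/k) = 0.053861 / (0.021539 + 0.000078) = 2.492 kN.
Vertical equilibrium: R_A = ΣP − R_B = 0 − 2.492 = -2.492 kN.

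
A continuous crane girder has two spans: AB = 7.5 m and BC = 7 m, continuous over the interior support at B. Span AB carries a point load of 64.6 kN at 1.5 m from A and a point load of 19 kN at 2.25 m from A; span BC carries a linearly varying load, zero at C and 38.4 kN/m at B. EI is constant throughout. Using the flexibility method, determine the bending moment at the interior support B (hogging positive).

Release continuity at B by inserting a hinge; the redundant is the internal moment M_B. The primary structure is two simply-supported spans AB and BC.
End slopes at the hinge B, treating each span as simply supported:
  span AB: point load 64.6 at a = 1.5: Pab(L + a)/(6LEI) = 116.3/EI
  span AB: point load 19 at a = 2.25: Pab(L + a)/(6LEI) = 48.63/EI
  span BC: triangular load, peak 38.4: w₀L³/(45EI) = 292.7/EI
  relative rotation θ_0 = (164.9 + 292.7)/EI = 457.6/EI
A unit hogging moment at B produces rotation L₁/(3EI) + L₂/(3EI) = 4.833/EI.
Slope continuity at B: θ_0 = M_B·4.833/EI, so M_B = 457.6/4.833 = 94.68 kN·m (hogging).

M_B = 94.68 kN·m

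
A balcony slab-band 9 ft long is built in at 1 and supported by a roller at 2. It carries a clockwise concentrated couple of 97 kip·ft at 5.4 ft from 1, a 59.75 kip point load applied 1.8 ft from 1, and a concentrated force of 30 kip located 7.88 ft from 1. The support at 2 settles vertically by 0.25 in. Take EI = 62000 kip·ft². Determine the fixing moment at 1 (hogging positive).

M_1 = 116.6 kip·ft

Release the roller at 2. Primary structure: cantilever fixed at 1.
Free-end deflection of the primary structure under the applied loading (downward +):
  clockwise couple 97 at a = 5.4: M₀a(2L − a)/(2EI) = 3300/EI
  point load 59.75 at a = 1.8: Pa²(3L − a)/(6EI) = 813.1/EI
  point load 30 at a = 7.88: Pa²(3L − a)/(6EI) = 5936/EI
  δ_0 = 10049/EI
Tip deflection under a unit load at 2: L³/(3EI) = 243/EI.
With EI = 62000 kip·ft²: δ_0 = 0.16208 ft and δ_{22} = 0.003919 ft/kip.
Compatibility — the beam at 2 must follow the support down by 0.02083 ft: δ_0 − R_2·δ_{22} = 0.02083, so R_2 = (0.16208 − 0.02083)/0.003919 = 36.04 kip.
Moment equilibrium about 1: M_1 = Σ(load moments about 1) − R_2·L = 440.9 − 36.04×9 = 116.6 kip·ft.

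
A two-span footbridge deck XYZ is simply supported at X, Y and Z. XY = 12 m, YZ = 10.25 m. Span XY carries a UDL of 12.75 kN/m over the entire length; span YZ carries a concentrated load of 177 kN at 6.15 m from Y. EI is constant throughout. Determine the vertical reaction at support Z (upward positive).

R_Z = 80.43 kN

Release continuity at Y by inserting a hinge; the redundant is the internal moment M_Y. The primary structure is two simply-supported spans XY and YZ.
Discontinuity in slope at Y on the released structure — sum the simple-span end rotations:
  span XY: UDL 12.75: wL³/(24EI) = 918/EI
  span YZ: point load 177 at a = 6.15: Pab(L + b)/(6LEI) = 1041/EI
  relative rotation θ_0 = (918 + 1041)/EI = 1959/EI
A unit hogging moment at Y produces rotation L₁/(3EI) + L₂/(3EI) = 7.417/EI.
Compatibility: M_Y·(L₁+L₂)/(3EI) = θ_0, giving M_Y = 264.2 kN·m (hogging).
Span YZ, ΣM about Z: R_Y^{YZ}·10.25 = 725.7 + 264.2, so R_Y^{YZ} = 96.57 kN and R_Z = 177 − 96.57 = 80.43 kN.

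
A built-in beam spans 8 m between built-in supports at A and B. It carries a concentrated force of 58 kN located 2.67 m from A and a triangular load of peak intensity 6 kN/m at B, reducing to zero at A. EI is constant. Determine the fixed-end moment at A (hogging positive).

Release both end moments; the primary structure is a simply-supported span AB with redundants M_A and M_B.
End rotations of the released simple span under the applied load (×1/EI):
  at A: point load 58 at a = 2.67: Pab(L + b)/(6LEI) = 229.2/EI
  at B: point load 58 at a = 2.67: Pab(L + a)/(6LEI) = 183.5/EI
  at A: triangular load, peak 6: 7w₀L³/(360EI) = 59.73/EI
  at B: triangular load, peak 6: w₀L³/(45EI) = 68.27/EI
  θ_A0 = 289/EI,  θ_B0 = 251.7/EI
Flexibility coefficients: a unit moment at one end gives L/(3EI) there and L/(6EI) at the far end, so f₁₁ = f₂₂ = 2.667/EI and f₁₂ = f₂₁ = 1.333/EI.
Compatibility — zero rotation at each built-in end:
  2.667 M_A + 1.333 M_B = 289
  1.333 M_A + 2.667 M_B = 251.7
Solving the pair gives M_A = 81.54 kN·m and M_B = 53.63 kN·m (hogging).

M_A = 81.54 kN·m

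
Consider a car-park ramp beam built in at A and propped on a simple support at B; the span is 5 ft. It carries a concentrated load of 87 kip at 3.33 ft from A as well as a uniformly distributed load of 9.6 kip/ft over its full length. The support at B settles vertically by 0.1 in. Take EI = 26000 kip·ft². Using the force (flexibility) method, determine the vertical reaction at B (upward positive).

R_B = 57.83 kip

Remove the prop at B; the released (primary) structure is a cantilever built in at A.
Downward deflection at the released point B due to the loads:
  point load 87 at a = 3.33: Pa²(3L − a)/(6EI) = 1876/EI
  UDL 9.6: wL⁴/(8EI) = 750/EI
  δ_0 = 2626/EI
Flexibility coefficient — unit upward force at B: δ_{BB} = L³/(3EI) = 41.67/EI.
With EI = 26000 kip·ft²: δ_0 = 0.10102 ft and δ_{BB} = 0.001603 ft/kip.
Compatibility — the beam at B must follow the support down by 0.008333 ft: δ_0 − R_B·δ_{BB} = 0.008333, so R_B = (0.10102 − 0.008333)/0.001603 = 57.83 kip.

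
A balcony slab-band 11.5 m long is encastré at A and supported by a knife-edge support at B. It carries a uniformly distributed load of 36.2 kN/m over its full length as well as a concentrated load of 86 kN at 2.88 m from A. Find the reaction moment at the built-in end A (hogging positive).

Remove the prop at B; the released (primary) structure is a cantilever built in at A.
Primary-structure tip deflection at B by superposition:
  UDL 36.2: wL⁴/(8EI) = 79143/EI
  point load 86 at a = 2.88: Pa²(3L − a)/(6EI) = 3759/EI
  δ_0 = 82902/EI
Tip deflection under a unit load at B: L³/(3EI) = 507/EI.
Compatibility at B: δ_0 − R_B·δ_{BB} = 0, so R_B = 82902/507 = 163.5 kN.
Moment equilibrium about A: M_A = Σ(load moments about A) − R_B·L = 2641 − 163.5×11.5 = 760.8 kN·m.

M_A = 760.8 kN·m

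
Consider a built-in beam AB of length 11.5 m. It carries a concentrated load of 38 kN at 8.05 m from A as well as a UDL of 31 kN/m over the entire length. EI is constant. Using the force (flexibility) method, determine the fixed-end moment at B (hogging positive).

Take the two fixed-end moments M_A, M_B as redundants; the released structure is the simple span AB.
On the primary (simply-supported) span, the end slopes from the loading are:
  at A: point load 38 at a = 8.05: Pab(L + b)/(6LEI) = 228.7/EI
  at B: point load 38 at a = 8.05: Pab(L + a)/(6LEI) = 299/EI
  at A: UDL 31: wL³/(24EI) = 1964/EI
  at B: UDL 31: wL³/(24EI) = 1964/EI
  θ_A0 = 2193/EI,  θ_B0 = 2263/EI
Flexibility coefficients: a unit moment at one end gives L/(3EI) there and L/(6EI) at the far end, so f₁₁ = f₂₂ = 3.833/EI and f₁₂ = f₂₁ = 1.917/EI.
Compatibility — zero rotation at each built-in end:
  3.833 M_A + 1.917 M_B = 2193
  1.917 M_A + 3.833 M_B = 2263
Solving the pair gives M_A = 369.2 kN·m and M_B = 405.9 kN·m (hogging).

M_B = 405.9 kN·m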